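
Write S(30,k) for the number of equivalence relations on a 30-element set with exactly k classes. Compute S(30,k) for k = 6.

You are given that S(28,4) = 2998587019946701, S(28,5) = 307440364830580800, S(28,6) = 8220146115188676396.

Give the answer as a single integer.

i=29: T(29,5)=2998587019946701+5·307440364830580800=1540200411172850701 | T(29,6)=307440364830580800+6·8220146115188676396=49628317055962639176
i=30: T(30,6)=1540200411172850701+6·49628317055962639176=299310102746948685757
Read S(30,6) = 299310102746948685757.

299310102746948685757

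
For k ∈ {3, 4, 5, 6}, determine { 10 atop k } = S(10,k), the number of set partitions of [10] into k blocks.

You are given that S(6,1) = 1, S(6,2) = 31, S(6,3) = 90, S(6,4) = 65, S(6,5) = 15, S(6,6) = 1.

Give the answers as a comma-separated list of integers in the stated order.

r7: T_7,1=1×1+0=1; T_7,2=2×31+1=63; T_7,3=3×90+31=301; T_7,4=4×65+90=350; T_7,5=5×15+65=140; T_7,6=6×1+15=21
r8: T_8,1=1×1+0=1; T_8,2=2×63+1=127; T_8,3=3×301+63=966; T_8,4=4×350+301=1701; T_8,5=5×140+350=1050; T_8,6=6×21+140=266
r9: T_9,2=2×127+1=255; T_9,3=3×966+127=3025; T_9,4=4×1701+966=7770; T_9,5=5×1050+1701=6951; T_9,6=6×266+1050=2646
r10: T_10,3=3×3025+255=9330; T_10,4=4×7770+3025=34105; T_10,5=5×6951+7770=42525; T_10,6=6×2646+6951=22827
Read S(10,3) = 9330, S(10,4) = 34105, S(10,5) = 42525, S(10,6) = 22827.

9330, 34105, 42525, 22827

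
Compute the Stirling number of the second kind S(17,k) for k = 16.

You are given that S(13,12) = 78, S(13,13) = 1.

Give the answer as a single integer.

r14: T_14,13=13×1+78=91; T_14,14=14×0+1=1
r15: T_15,14=14×1+91=105; T_15,15=15×0+1=1
r16: T_16,15=15×1+105=120; T_16,16=16×0+1=1
r17: T_17,16=16×1+120=136
Read S(17,16) = 136.

136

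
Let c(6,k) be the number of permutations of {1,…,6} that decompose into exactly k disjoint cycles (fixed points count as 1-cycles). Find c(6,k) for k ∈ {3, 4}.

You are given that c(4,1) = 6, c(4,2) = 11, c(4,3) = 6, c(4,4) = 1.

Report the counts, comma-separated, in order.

i=5: T(5,2)=6+4·11=50 | T(5,3)=11+4·6=35 | T(5,4)=6+4·1=10
i=6: T(6,3)=50+5·35=225 | T(6,4)=35+5·10=85
Read c(6,3) = 225, c(6,4) = 85.

225, 85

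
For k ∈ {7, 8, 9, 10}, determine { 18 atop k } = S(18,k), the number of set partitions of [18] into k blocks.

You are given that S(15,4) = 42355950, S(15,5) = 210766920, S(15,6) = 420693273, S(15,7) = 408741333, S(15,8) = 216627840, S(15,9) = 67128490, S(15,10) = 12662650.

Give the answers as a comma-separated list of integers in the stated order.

197462483400, 189036065010, 106175395755, 37112163803

i=16: T(16,5)=42355950+5·210766920=1096190550 | T(16,6)=210766920+6·420693273=2734926558 | T(16,7)=420693273+7·408741333=3281882604 | T(16,8)=408741333+8·216627840=2141764053 | T(16,9)=216627840+9·67128490=820784250 | T(16,10)=67128490+10·12662650=193754990
i=17: T(17,6)=1096190550+6·2734926558=17505749898 | T(17,7)=2734926558+7·3281882604=25708104786 | T(17,8)=3281882604+8·2141764053=20415995028 | T(17,9)=2141764053+9·820784250=9528822303 | T(17,10)=820784250+10·193754990=2758334150
i=18: T(18,7)=17505749898+7·25708104786=197462483400 | T(18,8)=25708104786+8·20415995028=189036065010 | T(18,9)=20415995028+9·9528822303=106175395755 | T(18,10)=9528822303+10·2758334150=37112163803
Read S(18,7) = 197462483400, S(18,8) = 189036065010, S(18,9) = 106175395755, S(18,10) = 37112163803.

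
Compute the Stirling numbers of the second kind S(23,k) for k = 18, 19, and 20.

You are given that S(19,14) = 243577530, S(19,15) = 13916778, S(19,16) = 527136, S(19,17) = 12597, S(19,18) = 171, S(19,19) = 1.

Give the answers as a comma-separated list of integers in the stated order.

@20  (20,15):13916778·15+243577530→452329200, (20,16):527136·16+13916778→22350954, (20,17):12597·17+527136→741285, (20,18):171·18+12597→15675, (20,19):1·19+171→190, (20,20):0·20+1→1
@21  (21,16):22350954·16+452329200→809944464, (21,17):741285·17+22350954→34952799, (21,18):15675·18+741285→1023435, (21,19):190·19+15675→19285, (21,20):1·20+190→210
@22  (22,17):34952799·17+809944464→1404142047, (22,18):1023435·18+34952799→53374629, (22,19):19285·19+1023435→1389850, (22,20):210·20+19285→23485
@23  (23,18):53374629·18+1404142047→2364885369, (23,19):1389850·19+53374629→79781779, (23,20):23485·20+1389850→1859550
Read S(23,18) = 2364885369, S(23,19) = 79781779, S(23,20) = 1859550.

2364885369, 79781779, 1859550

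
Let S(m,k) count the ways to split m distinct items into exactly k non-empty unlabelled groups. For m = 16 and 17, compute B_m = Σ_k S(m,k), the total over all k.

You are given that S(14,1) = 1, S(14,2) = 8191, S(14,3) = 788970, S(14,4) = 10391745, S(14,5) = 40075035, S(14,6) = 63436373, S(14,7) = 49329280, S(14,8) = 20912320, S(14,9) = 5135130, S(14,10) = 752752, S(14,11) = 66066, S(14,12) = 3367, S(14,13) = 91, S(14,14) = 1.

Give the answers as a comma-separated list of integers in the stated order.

r15: T_15,1=1×1+0=1; T_15,2=2×8191+1=16383; T_15,3=3×788970+8191=2375101; T_15,4=4×10391745+788970=42355950; T_15,5=5×40075035+10391745=210766920; T_15,6=6×63436373+40075035=420693273; T_15,7=7×49329280+63436373=408741333; T_15,8=8×20912320+49329280=216627840; T_15,9=9×5135130+20912320=67128490; T_15,10=10×752752+5135130=12662650; T_15,11=11×66066+752752=1479478; T_15,12=12×3367+66066=106470; T_15,13=13×91+3367=4550; T_15,14=14×1+91=105; T_15,15=15×0+1=1
r16: T_16,1=1×1+0=1; T_16,2=2×16383+1=32767; T_16,3=3×2375101+16383=7141686; T_16,4=4×42355950+2375101=171798901; T_16,5=5×210766920+42355950=1096190550; T_16,6=6×420693273+210766920=2734926558; T_16,7=7×408741333+420693273=3281882604; T_16,8=8×216627840+408741333=2141764053; T_16,9=9×67128490+216627840=820784250; T_16,10=10×12662650+67128490=193754990; T_16,11=11×1479478+12662650=28936908; T_16,12=12×106470+1479478=2757118; T_16,13=13×4550+106470=165620; T_16,14=14×105+4550=6020; T_16,15=15×1+105=120; T_16,16=16×0+1=1
r17: T_17,1=1×1+0=1; T_17,2=2×32767+1=65535; T_17,3=3×7141686+32767=21457825; T_17,4=4×171798901+7141686=694337290; T_17,5=5×1096190550+171798901=5652751651; T_17,6=6×2734926558+1096190550=17505749898; T_17,7=7×3281882604+2734926558=25708104786; T_17,8=8×2141764053+3281882604=20415995028; T_17,9=9×820784250+2141764053=9528822303; T_17,10=10×193754990+820784250=2758334150; T_17,11=11×28936908+193754990=512060978; T_17,12=12×2757118+28936908=62022324; T_17,13=13×165620+2757118=4910178; T_17,14=14×6020+165620=249900; T_17,15=15×120+6020=7820; T_17,16=16×1+120=136; T_17,17=17×0+1=1
B_16 = ΣS(16,k) = 1+32767+7141686+171798901+1096190550+2734926558+3281882604+2141764053+820784250+193754990+28936908+2757118+165620+6020+120+1 = 10480142147
B_17 = ΣS(17,k) = 1+65535+21457825+694337290+5652751651+17505749898+25708104786+20415995028+9528822303+2758334150+512060978+62022324+4910178+249900+7820+136+1 = 82864869804

10480142147, 82864869804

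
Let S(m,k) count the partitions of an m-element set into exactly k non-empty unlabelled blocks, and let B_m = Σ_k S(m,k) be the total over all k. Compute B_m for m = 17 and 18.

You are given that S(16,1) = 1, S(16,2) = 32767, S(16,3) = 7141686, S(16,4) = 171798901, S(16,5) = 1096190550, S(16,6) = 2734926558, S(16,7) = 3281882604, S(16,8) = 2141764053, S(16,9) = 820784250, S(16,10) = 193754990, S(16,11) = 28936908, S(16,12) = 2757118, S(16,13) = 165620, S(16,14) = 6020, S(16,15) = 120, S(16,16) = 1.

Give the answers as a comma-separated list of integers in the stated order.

82864869804, 682076806159

i=17: T(17,1)=0+1·1=1 | T(17,2)=1+2·32767=65535 | T(17,3)=32767+3·7141686=21457825 | T(17,4)=7141686+4·171798901=694337290 | T(17,5)=171798901+5·1096190550=5652751651 | T(17,6)=1096190550+6·2734926558=17505749898 | T(17,7)=2734926558+7·3281882604=25708104786 | T(17,8)=3281882604+8·2141764053=20415995028 | T(17,9)=2141764053+9·820784250=9528822303 | T(17,10)=820784250+10·193754990=2758334150 | T(17,11)=193754990+11·28936908=512060978 | T(17,12)=28936908+12·2757118=62022324 | T(17,13)=2757118+13·165620=4910178 | T(17,14)=165620+14·6020=249900 | T(17,15)=6020+15·120=7820 | T(17,16)=120+16·1=136 | T(17,17)=1+17·0=1
i=18: T(18,1)=0+1·1=1 | T(18,2)=1+2·65535=131071 | T(18,3)=65535+3·21457825=64439010 | T(18,4)=21457825+4·694337290=2798806985 | T(18,5)=694337290+5·5652751651=28958095545 | T(18,6)=5652751651+6·17505749898=110687251039 | T(18,7)=17505749898+7·25708104786=197462483400 | T(18,8)=25708104786+8·20415995028=189036065010 | T(18,9)=20415995028+9·9528822303=106175395755 | T(18,10)=9528822303+10·2758334150=37112163803 | T(18,11)=2758334150+11·512060978=8391004908 | T(18,12)=512060978+12·62022324=1256328866 | T(18,13)=62022324+13·4910178=125854638 | T(18,14)=4910178+14·249900=8408778 | T(18,15)=249900+15·7820=367200 | T(18,16)=7820+16·136=9996 | T(18,17)=136+17·1=153 | T(18,18)=1+18·0=1
B_17 = ΣS(17,k) = 1+65535+21457825+694337290+5652751651+17505749898+25708104786+20415995028+9528822303+2758334150+512060978+62022324+4910178+249900+7820+136+1 = 82864869804
B_18 = ΣS(18,k) = 1+131071+64439010+2798806985+28958095545+110687251039+197462483400+189036065010+106175395755+37112163803+8391004908+1256328866+125854638+8408778+367200+9996+153+1 = 682076806159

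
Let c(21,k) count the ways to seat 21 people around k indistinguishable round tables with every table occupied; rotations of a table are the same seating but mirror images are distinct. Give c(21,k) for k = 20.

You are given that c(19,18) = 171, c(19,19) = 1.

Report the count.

210

i=20: T(20,19)=171+19·1=190 | T(20,20)=1+19·0=1
i=21: T(21,20)=190+20·1=210
Read c(21,20) = 210.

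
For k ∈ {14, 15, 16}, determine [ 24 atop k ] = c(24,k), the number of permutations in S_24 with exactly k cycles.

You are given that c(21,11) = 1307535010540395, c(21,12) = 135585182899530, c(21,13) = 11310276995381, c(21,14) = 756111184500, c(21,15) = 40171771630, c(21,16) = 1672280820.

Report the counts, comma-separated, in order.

r22: T_22,12=21×135585182899530+1307535010540395=4154823851430525; T_22,13=21×11310276995381+135585182899530=373100999802531; T_22,14=21×756111184500+11310276995381=27188611869881; T_22,15=21×40171771630+756111184500=1599718388730; T_22,16=21×1672280820+40171771630=75289668850
r23: T_23,13=22×373100999802531+4154823851430525=12363045847086207; T_23,14=22×27188611869881+373100999802531=971250460939913; T_23,15=22×1599718388730+27188611869881=62382416421941; T_23,16=22×75289668850+1599718388730=3256091103430
r24: T_24,14=23×971250460939913+12363045847086207=34701806448704206; T_24,15=23×62382416421941+971250460939913=2406046038644556; T_24,16=23×3256091103430+62382416421941=137272511800831
Read c(24,14) = 34701806448704206, c(24,15) = 2406046038644556, c(24,16) = 137272511800831.

34701806448704206, 2406046038644556, 137272511800831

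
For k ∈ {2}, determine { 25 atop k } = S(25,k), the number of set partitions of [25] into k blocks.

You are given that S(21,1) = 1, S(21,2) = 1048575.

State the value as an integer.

16777215

r22: T_22,1=1×1+0=1; T_22,2=2×1048575+1=2097151
r23: T_23,1=1×1+0=1; T_23,2=2×2097151+1=4194303
r24: T_24,1=1×1+0=1; T_24,2=2×4194303+1=8388607
r25: T_25,2=2×8388607+1=16777215
Read S(25,2) = 16777215.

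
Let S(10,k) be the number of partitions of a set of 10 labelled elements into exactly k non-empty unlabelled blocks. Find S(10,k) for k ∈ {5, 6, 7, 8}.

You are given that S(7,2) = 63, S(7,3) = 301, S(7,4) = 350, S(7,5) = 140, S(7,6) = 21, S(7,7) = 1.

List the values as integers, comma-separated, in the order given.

r8: T_8,3=3×301+63=966; T_8,4=4×350+301=1701; T_8,5=5×140+350=1050; T_8,6=6×21+140=266; T_8,7=7×1+21=28; T_8,8=8×0+1=1
r9: T_9,4=4×1701+966=7770; T_9,5=5×1050+1701=6951; T_9,6=6×266+1050=2646; T_9,7=7×28+266=462; T_9,8=8×1+28=36
r10: T_10,5=5×6951+7770=42525; T_10,6=6×2646+6951=22827; T_10,7=7×462+2646=5880; T_10,8=8×36+462=750
Read S(10,5) = 42525, S(10,6) = 22827, S(10,7) = 5880, S(10,8) = 750.

42525, 22827, 5880, 750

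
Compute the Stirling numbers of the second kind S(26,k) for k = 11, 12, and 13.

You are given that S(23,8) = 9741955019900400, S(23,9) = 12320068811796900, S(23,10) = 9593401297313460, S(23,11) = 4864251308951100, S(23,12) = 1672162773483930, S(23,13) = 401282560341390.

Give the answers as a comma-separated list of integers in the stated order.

i=24: T(24,9)=9741955019900400+9·12320068811796900=120622574326072500 | T(24,10)=12320068811796900+10·9593401297313460=108254081784931500 | T(24,11)=9593401297313460+11·4864251308951100=63100165695775560 | T(24,12)=4864251308951100+12·1672162773483930=24930204590758260 | T(24,13)=1672162773483930+13·401282560341390=6888836057922000
i=25: T(25,10)=120622574326072500+10·108254081784931500=1203163392175387500 | T(25,11)=108254081784931500+11·63100165695775560=802355904438462660 | T(25,12)=63100165695775560+12·24930204590758260=362262620784874680 | T(25,13)=24930204590758260+13·6888836057922000=114485073343744260
i=26: T(26,11)=1203163392175387500+11·802355904438462660=10029078340998476760 | T(26,12)=802355904438462660+12·362262620784874680=5149507353856958820 | T(26,13)=362262620784874680+13·114485073343744260=1850568574253550060
Read S(26,11) = 10029078340998476760, S(26,12) = 5149507353856958820, S(26,13) = 1850568574253550060.

10029078340998476760, 5149507353856958820, 1850568574253550060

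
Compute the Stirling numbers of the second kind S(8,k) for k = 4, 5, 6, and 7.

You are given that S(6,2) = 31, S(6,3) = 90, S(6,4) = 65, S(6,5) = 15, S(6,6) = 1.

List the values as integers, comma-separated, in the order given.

1701, 1050, 266, 28

[7] T[7,3]:3*90+31=301 · T[7,4]:4*65+90=350 · T[7,5]:5*15+65=140 · T[7,6]:6*1+15=21 · T[7,7]:7*0+1=1
[8] T[8,4]:4*350+301=1701 · T[8,5]:5*140+350=1050 · T[8,6]:6*21+140=266 · T[8,7]:7*1+21=28
Read S(8,4) = 1701, S(8,5) = 1050, S(8,6) = 266, S(8,7) = 28.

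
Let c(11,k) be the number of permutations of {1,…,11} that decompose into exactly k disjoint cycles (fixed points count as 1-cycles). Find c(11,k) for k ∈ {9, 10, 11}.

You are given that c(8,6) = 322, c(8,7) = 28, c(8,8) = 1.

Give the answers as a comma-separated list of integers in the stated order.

[9] T[9,7]:8*28+322=546 · T[9,8]:8*1+28=36 · T[9,9]:8*0+1=1
[10] T[10,8]:9*36+546=870 · T[10,9]:9*1+36=45 · T[10,10]:9*0+1=1
[11] T[11,9]:10*45+870=1320 · T[11,10]:10*1+45=55 · T[11,11]:10*0+1=1
Read c(11,9) = 1320, c(11,10) = 55, c(11,11) = 1.

1320, 55, 1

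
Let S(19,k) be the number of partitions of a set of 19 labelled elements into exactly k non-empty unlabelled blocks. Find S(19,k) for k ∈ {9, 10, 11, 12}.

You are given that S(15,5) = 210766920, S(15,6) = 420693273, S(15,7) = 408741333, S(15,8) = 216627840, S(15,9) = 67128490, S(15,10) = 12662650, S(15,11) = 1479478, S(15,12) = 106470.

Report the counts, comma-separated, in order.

row 16: T[16][6]=6·420693273+210766920=2734926558  T[16][7]=7·408741333+420693273=3281882604  T[16][8]=8·216627840+408741333=2141764053  T[16][9]=9·67128490+216627840=820784250  T[16][10]=10·12662650+67128490=193754990  T[16][11]=11·1479478+12662650=28936908  T[16][12]=12·106470+1479478=2757118
row 17: T[17][7]=7·3281882604+2734926558=25708104786  T[17][8]=8·2141764053+3281882604=20415995028  T[17][9]=9·820784250+2141764053=9528822303  T[17][10]=10·193754990+820784250=2758334150  T[17][11]=11·28936908+193754990=512060978  T[17][12]=12·2757118+28936908=62022324
row 18: T[18][8]=8·20415995028+25708104786=189036065010  T[18][9]=9·9528822303+20415995028=106175395755  T[18][10]=10·2758334150+9528822303=37112163803  T[18][11]=11·512060978+2758334150=8391004908  T[18][12]=12·62022324+512060978=1256328866
row 19: T[19][9]=9·106175395755+189036065010=1144614626805  T[19][10]=10·37112163803+106175395755=477297033785  T[19][11]=11·8391004908+37112163803=129413217791  T[19][12]=12·1256328866+8391004908=23466951300
Read S(19,9) = 1144614626805, S(19,10) = 477297033785, S(19,11) = 129413217791, S(19,12) = 23466951300.

1144614626805, 477297033785, 129413217791, 23466951300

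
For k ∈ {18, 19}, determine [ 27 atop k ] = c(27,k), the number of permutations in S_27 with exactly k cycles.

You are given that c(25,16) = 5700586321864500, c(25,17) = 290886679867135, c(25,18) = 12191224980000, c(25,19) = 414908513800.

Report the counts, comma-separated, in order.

28460103232088385, 1182329687817135

@26  (26,17):290886679867135·25+5700586321864500→12972753318542875, (26,18):12191224980000·25+290886679867135→595667304367135, (26,19):414908513800·25+12191224980000→22563937825000
@27  (27,18):595667304367135·26+12972753318542875→28460103232088385, (27,19):22563937825000·26+595667304367135→1182329687817135
Read c(27,18) = 28460103232088385, c(27,19) = 1182329687817135.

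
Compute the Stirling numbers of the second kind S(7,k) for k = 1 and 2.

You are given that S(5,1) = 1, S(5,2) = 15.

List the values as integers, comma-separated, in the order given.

row 6: T[6][1]=1·1+0=1  T[6][2]=2·15+1=31
row 7: T[7][1]=1·1+0=1  T[7][2]=2·31+1=63
Read S(7,1) = 1, S(7,2) = 63.

1, 63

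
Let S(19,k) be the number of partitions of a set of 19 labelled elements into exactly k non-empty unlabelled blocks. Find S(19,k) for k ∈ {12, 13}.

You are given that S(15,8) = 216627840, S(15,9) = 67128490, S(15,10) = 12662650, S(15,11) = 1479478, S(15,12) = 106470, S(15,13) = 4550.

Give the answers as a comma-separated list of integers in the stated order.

[16] T[16,9]:9*67128490+216627840=820784250 · T[16,10]:10*12662650+67128490=193754990 · T[16,11]:11*1479478+12662650=28936908 · T[16,12]:12*106470+1479478=2757118 · T[16,13]:13*4550+106470=165620
[17] T[17,10]:10*193754990+820784250=2758334150 · T[17,11]:11*28936908+193754990=512060978 · T[17,12]:12*2757118+28936908=62022324 · T[17,13]:13*165620+2757118=4910178
[18] T[18,11]:11*512060978+2758334150=8391004908 · T[18,12]:12*62022324+512060978=1256328866 · T[18,13]:13*4910178+62022324=125854638
[19] T[19,12]:12*1256328866+8391004908=23466951300 · T[19,13]:13*125854638+1256328866=2892439160
Read S(19,12) = 23466951300, S(19,13) = 2892439160.

23466951300, 2892439160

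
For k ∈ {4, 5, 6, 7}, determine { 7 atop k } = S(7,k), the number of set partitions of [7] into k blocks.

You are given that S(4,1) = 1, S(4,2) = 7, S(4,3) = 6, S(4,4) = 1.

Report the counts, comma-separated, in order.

@5  (5,2):7·2+1→15, (5,3):6·3+7→25, (5,4):1·4+6→10, (5,5):0·5+1→1
@6  (6,3):25·3+15→90, (6,4):10·4+25→65, (6,5):1·5+10→15, (6,6):0·6+1→1
@7  (7,4):65·4+90→350, (7,5):15·5+65→140, (7,6):1·6+15→21, (7,7):0·7+1→1
Read S(7,4) = 350, S(7,5) = 140, S(7,6) = 21, S(7,7) = 1.

350, 140, 21, 1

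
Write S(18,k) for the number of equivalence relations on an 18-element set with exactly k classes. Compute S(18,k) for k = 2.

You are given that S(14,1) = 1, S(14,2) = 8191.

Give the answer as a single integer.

@15  (15,1):1·1+0→1, (15,2):8191·2+1→16383
@16  (16,1):1·1+0→1, (16,2):16383·2+1→32767
@17  (17,1):1·1+0→1, (17,2):32767·2+1→65535
@18  (18,2):65535·2+1→131071
Read S(18,2) = 131071.

131071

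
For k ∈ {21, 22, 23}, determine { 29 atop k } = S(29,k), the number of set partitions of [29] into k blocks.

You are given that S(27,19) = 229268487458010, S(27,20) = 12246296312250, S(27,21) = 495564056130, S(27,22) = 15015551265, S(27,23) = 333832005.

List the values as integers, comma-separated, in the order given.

[28] T[28,20]:20*12246296312250+229268487458010=474194413703010 · T[28,21]:21*495564056130+12246296312250=22653141490980 · T[28,22]:22*15015551265+495564056130=825906183960 · T[28,23]:23*333832005+15015551265=22693687380
[29] T[29,21]:21*22653141490980+474194413703010=949910385013590 · T[29,22]:22*825906183960+22653141490980=40823077538100 · T[29,23]:23*22693687380+825906183960=1347860993700
Read S(29,21) = 949910385013590, S(29,22) = 40823077538100, S(29,23) = 1347860993700.

949910385013590, 40823077538100, 1347860993700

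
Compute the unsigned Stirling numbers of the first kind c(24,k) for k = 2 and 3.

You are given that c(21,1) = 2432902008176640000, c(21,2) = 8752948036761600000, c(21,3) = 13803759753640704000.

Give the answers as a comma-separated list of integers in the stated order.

96538966652493066240000, 159539850276066860544000

row 22: T[22][1]=21·2432902008176640000+0=51090942171709440000  T[22][2]=21·8752948036761600000+2432902008176640000=186244810780170240000  T[22][3]=21·13803759753640704000+8752948036761600000=298631902863216384000
row 23: T[23][1]=22·51090942171709440000+0=1124000727777607680000  T[23][2]=22·186244810780170240000+51090942171709440000=4148476779335454720000  T[23][3]=22·298631902863216384000+186244810780170240000=6756146673770930688000
row 24: T[24][2]=23·4148476779335454720000+1124000727777607680000=96538966652493066240000  T[24][3]=23·6756146673770930688000+4148476779335454720000=159539850276066860544000
Read c(24,2) = 96538966652493066240000, c(24,3) = 159539850276066860544000.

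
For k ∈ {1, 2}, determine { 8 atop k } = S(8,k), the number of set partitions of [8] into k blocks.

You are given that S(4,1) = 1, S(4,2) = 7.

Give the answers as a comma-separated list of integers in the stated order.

1, 127

@5  (5,1):1·1+0→1, (5,2):7·2+1→15
@6  (6,1):1·1+0→1, (6,2):15·2+1→31
@7  (7,1):1·1+0→1, (7,2):31·2+1→63
@8  (8,1):1·1+0→1, (8,2):63·2+1→127
Read S(8,1) = 1, S(8,2) = 127.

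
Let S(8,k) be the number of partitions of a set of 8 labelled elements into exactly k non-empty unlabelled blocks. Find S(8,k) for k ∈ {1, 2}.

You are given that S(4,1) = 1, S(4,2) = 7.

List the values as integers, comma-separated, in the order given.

i=5: T(5,1)=0+1·1=1 | T(5,2)=1+2·7=15
i=6: T(6,1)=0+1·1=1 | T(6,2)=1+2·15=31
i=7: T(7,1)=0+1·1=1 | T(7,2)=1+2·31=63
i=8: T(8,1)=0+1·1=1 | T(8,2)=1+2·63=127
Read S(8,1) = 1, S(8,2) = 127.

1, 127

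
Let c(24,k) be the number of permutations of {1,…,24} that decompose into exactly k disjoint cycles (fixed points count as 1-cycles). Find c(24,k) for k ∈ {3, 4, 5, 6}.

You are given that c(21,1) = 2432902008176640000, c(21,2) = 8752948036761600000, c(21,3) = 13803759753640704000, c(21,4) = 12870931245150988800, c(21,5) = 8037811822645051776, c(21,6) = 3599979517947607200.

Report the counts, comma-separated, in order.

159539850276066860544000, 157375898285941510732800, 105005310755917452984576, 50779532534302850198976

row 22: T[22][1]=21·2432902008176640000+0=51090942171709440000  T[22][2]=21·8752948036761600000+2432902008176640000=186244810780170240000  T[22][3]=21·13803759753640704000+8752948036761600000=298631902863216384000  T[22][4]=21·12870931245150988800+13803759753640704000=284093315901811468800  T[22][5]=21·8037811822645051776+12870931245150988800=181664979520697076096  T[22][6]=21·3599979517947607200+8037811822645051776=83637381699544802976
row 23: T[23][2]=22·186244810780170240000+51090942171709440000=4148476779335454720000  T[23][3]=22·298631902863216384000+186244810780170240000=6756146673770930688000  T[23][4]=22·284093315901811468800+298631902863216384000=6548684852703068697600  T[23][5]=22·181664979520697076096+284093315901811468800=4280722865357147142912  T[23][6]=22·83637381699544802976+181664979520697076096=2021687376910682741568
row 24: T[24][3]=23·6756146673770930688000+4148476779335454720000=159539850276066860544000  T[24][4]=23·6548684852703068697600+6756146673770930688000=157375898285941510732800  T[24][5]=23·4280722865357147142912+6548684852703068697600=105005310755917452984576  T[24][6]=23·2021687376910682741568+4280722865357147142912=50779532534302850198976
Read c(24,3) = 159539850276066860544000, c(24,4) = 157375898285941510732800, c(24,5) = 105005310755917452984576, c(24,6) = 50779532534302850198976.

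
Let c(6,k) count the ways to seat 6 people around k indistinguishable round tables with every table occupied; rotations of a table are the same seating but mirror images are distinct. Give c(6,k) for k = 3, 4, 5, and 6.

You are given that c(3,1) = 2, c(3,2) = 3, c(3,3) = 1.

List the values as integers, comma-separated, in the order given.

225, 85, 15, 1

r4: T_4,1=3×2+0=6; T_4,2=3×3+2=11; T_4,3=3×1+3=6; T_4,4=3×0+1=1
r5: T_5,2=4×11+6=50; T_5,3=4×6+11=35; T_5,4=4×1+6=10; T_5,5=4×0+1=1
r6: T_6,3=5×35+50=225; T_6,4=5×10+35=85; T_6,5=5×1+10=15; T_6,6=5×0+1=1
Read c(6,3) = 225, c(6,4) = 85, c(6,5) = 15, c(6,6) = 1.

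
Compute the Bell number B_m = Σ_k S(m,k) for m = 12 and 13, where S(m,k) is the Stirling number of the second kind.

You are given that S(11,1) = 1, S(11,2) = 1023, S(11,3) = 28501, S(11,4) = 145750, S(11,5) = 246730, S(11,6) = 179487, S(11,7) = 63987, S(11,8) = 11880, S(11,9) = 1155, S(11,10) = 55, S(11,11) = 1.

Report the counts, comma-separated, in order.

[12] T[12,1]:1*1+0=1 · T[12,2]:2*1023+1=2047 · T[12,3]:3*28501+1023=86526 · T[12,4]:4*145750+28501=611501 · T[12,5]:5*246730+145750=1379400 · T[12,6]:6*179487+246730=1323652 · T[12,7]:7*63987+179487=627396 · T[12,8]:8*11880+63987=159027 · T[12,9]:9*1155+11880=22275 · T[12,10]:10*55+1155=1705 · T[12,11]:11*1+55=66 · T[12,12]:12*0+1=1
[13] T[13,1]:1*1+0=1 · T[13,2]:2*2047+1=4095 · T[13,3]:3*86526+2047=261625 · T[13,4]:4*611501+86526=2532530 · T[13,5]:5*1379400+611501=7508501 · T[13,6]:6*1323652+1379400=9321312 · T[13,7]:7*627396+1323652=5715424 · T[13,8]:8*159027+627396=1899612 · T[13,9]:9*22275+159027=359502 · T[13,10]:10*1705+22275=39325 · T[13,11]:11*66+1705=2431 · T[13,12]:12*1+66=78 · T[13,13]:13*0+1=1
B_12 = ΣS(12,k) = 1+2047+86526+611501+1379400+1323652+627396+159027+22275+1705+66+1 = 4213597
B_13 = ΣS(13,k) = 1+4095+261625+2532530+7508501+9321312+5715424+1899612+359502+39325+2431+78+1 = 27644437

4213597, 27644437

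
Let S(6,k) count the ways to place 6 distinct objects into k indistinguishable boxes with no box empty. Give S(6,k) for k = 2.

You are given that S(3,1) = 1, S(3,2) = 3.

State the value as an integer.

31

r4: T_4,1=1×1+0=1; T_4,2=2×3+1=7
r5: T_5,1=1×1+0=1; T_5,2=2×7+1=15
r6: T_6,2=2×15+1=31
Read S(6,2) = 31.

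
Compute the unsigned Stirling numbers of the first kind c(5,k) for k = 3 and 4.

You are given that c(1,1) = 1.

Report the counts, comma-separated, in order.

r2: T_2,1=1×1+0=1; T_2,2=1×0+1=1
r3: T_3,1=2×1+0=2; T_3,2=2×1+1=3; T_3,3=2×0+1=1
r4: T_4,2=3×3+2=11; T_4,3=3×1+3=6; T_4,4=3×0+1=1
r5: T_5,3=4×6+11=35; T_5,4=4×1+6=10
Read c(5,3) = 35, c(5,4) = 10.

35, 10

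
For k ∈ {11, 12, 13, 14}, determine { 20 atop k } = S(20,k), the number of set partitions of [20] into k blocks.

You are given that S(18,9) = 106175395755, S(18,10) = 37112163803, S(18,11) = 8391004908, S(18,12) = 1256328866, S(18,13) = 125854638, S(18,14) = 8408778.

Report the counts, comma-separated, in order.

@19  (19,10):37112163803·10+106175395755→477297033785, (19,11):8391004908·11+37112163803→129413217791, (19,12):1256328866·12+8391004908→23466951300, (19,13):125854638·13+1256328866→2892439160, (19,14):8408778·14+125854638→243577530
@20  (20,11):129413217791·11+477297033785→1900842429486, (20,12):23466951300·12+129413217791→411016633391, (20,13):2892439160·13+23466951300→61068660380, (20,14):243577530·14+2892439160→6302524580
Read S(20,11) = 1900842429486, S(20,12) = 411016633391, S(20,13) = 61068660380, S(20,14) = 6302524580.

1900842429486, 411016633391, 61068660380, 6302524580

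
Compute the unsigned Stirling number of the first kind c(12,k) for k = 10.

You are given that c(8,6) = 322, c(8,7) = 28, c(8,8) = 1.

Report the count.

1925

i=9: T(9,7)=322+8·28=546 | T(9,8)=28+8·1=36 | T(9,9)=1+8·0=1
i=10: T(10,8)=546+9·36=870 | T(10,9)=36+9·1=45 | T(10,10)=1+9·0=1
i=11: T(11,9)=870+10·45=1320 | T(11,10)=45+10·1=55
i=12: T(12,10)=1320+11·55=1925
Read c(12,10) = 1925.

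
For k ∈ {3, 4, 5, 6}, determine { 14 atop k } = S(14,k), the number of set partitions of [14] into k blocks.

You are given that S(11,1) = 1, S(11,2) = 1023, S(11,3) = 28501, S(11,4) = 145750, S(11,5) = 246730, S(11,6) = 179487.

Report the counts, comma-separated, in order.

788970, 10391745, 40075035, 63436373

r12: T_12,1=1×1+0=1; T_12,2=2×1023+1=2047; T_12,3=3×28501+1023=86526; T_12,4=4×145750+28501=611501; T_12,5=5×246730+145750=1379400; T_12,6=6×179487+246730=1323652
r13: T_13,2=2×2047+1=4095; T_13,3=3×86526+2047=261625; T_13,4=4×611501+86526=2532530; T_13,5=5×1379400+611501=7508501; T_13,6=6×1323652+1379400=9321312
r14: T_14,3=3×261625+4095=788970; T_14,4=4×2532530+261625=10391745; T_14,5=5×7508501+2532530=40075035; T_14,6=6×9321312+7508501=63436373
Read S(14,3) = 788970, S(14,4) = 10391745, S(14,5) = 40075035, S(14,6) = 63436373.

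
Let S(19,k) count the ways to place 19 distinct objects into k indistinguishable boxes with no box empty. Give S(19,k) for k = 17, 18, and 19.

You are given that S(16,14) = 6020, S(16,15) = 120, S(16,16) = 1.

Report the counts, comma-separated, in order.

i=17: T(17,15)=6020+15·120=7820 | T(17,16)=120+16·1=136 | T(17,17)=1+17·0=1
i=18: T(18,16)=7820+16·136=9996 | T(18,17)=136+17·1=153 | T(18,18)=1+18·0=1
i=19: T(19,17)=9996+17·153=12597 | T(19,18)=153+18·1=171 | T(19,19)=1+19·0=1
Read S(19,17) = 12597, S(19,18) = 171, S(19,19) = 1.

12597, 171, 1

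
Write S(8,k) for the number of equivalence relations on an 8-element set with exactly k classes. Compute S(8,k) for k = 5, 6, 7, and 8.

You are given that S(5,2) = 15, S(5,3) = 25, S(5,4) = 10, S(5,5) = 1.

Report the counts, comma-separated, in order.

1050, 266, 28, 1

i=6: T(6,3)=15+3·25=90 | T(6,4)=25+4·10=65 | T(6,5)=10+5·1=15 | T(6,6)=1+6·0=1
i=7: T(7,4)=90+4·65=350 | T(7,5)=65+5·15=140 | T(7,6)=15+6·1=21 | T(7,7)=1+7·0=1
i=8: T(8,5)=350+5·140=1050 | T(8,6)=140+6·21=266 | T(8,7)=21+7·1=28 | T(8,8)=1+8·0=1
Read S(8,5) = 1050, S(8,6) = 266, S(8,7) = 28, S(8,8) = 1.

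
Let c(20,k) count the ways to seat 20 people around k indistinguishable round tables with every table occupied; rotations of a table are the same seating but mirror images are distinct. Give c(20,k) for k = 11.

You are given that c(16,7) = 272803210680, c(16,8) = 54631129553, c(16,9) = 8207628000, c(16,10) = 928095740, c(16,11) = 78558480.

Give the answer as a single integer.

46280647751910

[17] T[17,8]:16*54631129553+272803210680=1146901283528 · T[17,9]:16*8207628000+54631129553=185953177553 · T[17,10]:16*928095740+8207628000=23057159840 · T[17,11]:16*78558480+928095740=2185031420
[18] T[18,9]:17*185953177553+1146901283528=4308105301929 · T[18,10]:17*23057159840+185953177553=577924894833 · T[18,11]:17*2185031420+23057159840=60202693980
[19] T[19,10]:18*577924894833+4308105301929=14710753408923 · T[19,11]:18*60202693980+577924894833=1661573386473
[20] T[20,11]:19*1661573386473+14710753408923=46280647751910
Read c(20,11) = 46280647751910.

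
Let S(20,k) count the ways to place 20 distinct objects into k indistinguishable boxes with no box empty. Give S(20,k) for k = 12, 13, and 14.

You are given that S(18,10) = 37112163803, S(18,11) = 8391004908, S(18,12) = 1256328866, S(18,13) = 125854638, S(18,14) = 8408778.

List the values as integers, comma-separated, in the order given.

[19] T[19,11]:11*8391004908+37112163803=129413217791 · T[19,12]:12*1256328866+8391004908=23466951300 · T[19,13]:13*125854638+1256328866=2892439160 · T[19,14]:14*8408778+125854638=243577530
[20] T[20,12]:12*23466951300+129413217791=411016633391 · T[20,13]:13*2892439160+23466951300=61068660380 · T[20,14]:14*243577530+2892439160=6302524580
Read S(20,12) = 411016633391, S(20,13) = 61068660380, S(20,14) = 6302524580.

411016633391, 61068660380, 6302524580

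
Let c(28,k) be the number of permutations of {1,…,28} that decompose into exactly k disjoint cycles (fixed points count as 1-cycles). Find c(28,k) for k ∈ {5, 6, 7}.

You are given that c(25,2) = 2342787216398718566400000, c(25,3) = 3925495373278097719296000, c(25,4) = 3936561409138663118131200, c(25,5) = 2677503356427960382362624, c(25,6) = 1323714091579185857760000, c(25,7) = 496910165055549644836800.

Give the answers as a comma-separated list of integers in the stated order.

[26] T[26,3]:25*3925495373278097719296000+2342787216398718566400000=100480171548351161548800000 · T[26,4]:25*3936561409138663118131200+3925495373278097719296000=102339530601744675672576000 · T[26,5]:25*2677503356427960382362624+3936561409138663118131200=70874145319837672677196800 · T[26,6]:25*1323714091579185857760000+2677503356427960382362624=35770355645907606826362624 · T[26,7]:25*496910165055549644836800+1323714091579185857760000=13746468217967926978680000
[27] T[27,4]:26*102339530601744675672576000+100480171548351161548800000=2761307967193712729035776000 · T[27,5]:26*70874145319837672677196800+102339530601744675672576000=1945067308917524165279692800 · T[27,6]:26*35770355645907606826362624+70874145319837672677196800=1000903392113435450162625024 · T[27,7]:26*13746468217967926978680000+35770355645907606826362624=393178529313073708272042624
[28] T[28,5]:27*1945067308917524165279692800+2761307967193712729035776000=55278125307966865191587481600 · T[28,6]:27*1000903392113435450162625024+1945067308917524165279692800=28969458895980281319670568448 · T[28,7]:27*393178529313073708272042624+1000903392113435450162625024=11616723683566425573507775872
Read c(28,5) = 55278125307966865191587481600, c(28,6) = 28969458895980281319670568448, c(28,7) = 11616723683566425573507775872.

55278125307966865191587481600, 28969458895980281319670568448, 11616723683566425573507775872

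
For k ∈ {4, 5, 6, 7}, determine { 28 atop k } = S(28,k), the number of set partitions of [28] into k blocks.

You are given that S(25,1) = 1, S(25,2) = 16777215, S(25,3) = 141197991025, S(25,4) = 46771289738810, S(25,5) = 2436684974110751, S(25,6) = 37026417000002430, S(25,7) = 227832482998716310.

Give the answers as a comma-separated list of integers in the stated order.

2998587019946701, 307440364830580800, 8220146115188676396, 82892803728383735268

row 26: T[26][2]=2·16777215+1=33554431  T[26][3]=3·141197991025+16777215=423610750290  T[26][4]=4·46771289738810+141197991025=187226356946265  T[26][5]=5·2436684974110751+46771289738810=12230196160292565  T[26][6]=6·37026417000002430+2436684974110751=224595186974125331  T[26][7]=7·227832482998716310+37026417000002430=1631853797991016600
row 27: T[27][3]=3·423610750290+33554431=1270865805301  T[27][4]=4·187226356946265+423610750290=749329038535350  T[27][5]=5·12230196160292565+187226356946265=61338207158409090  T[27][6]=6·224595186974125331+12230196160292565=1359801318005044551  T[27][7]=7·1631853797991016600+224595186974125331=11647571772911241531
row 28: T[28][4]=4·749329038535350+1270865805301=2998587019946701  T[28][5]=5·61338207158409090+749329038535350=307440364830580800  T[28][6]=6·1359801318005044551+61338207158409090=8220146115188676396  T[28][7]=7·11647571772911241531+1359801318005044551=82892803728383735268
Read S(28,4) = 2998587019946701, S(28,5) = 307440364830580800, S(28,6) = 8220146115188676396, S(28,7) = 82892803728383735268.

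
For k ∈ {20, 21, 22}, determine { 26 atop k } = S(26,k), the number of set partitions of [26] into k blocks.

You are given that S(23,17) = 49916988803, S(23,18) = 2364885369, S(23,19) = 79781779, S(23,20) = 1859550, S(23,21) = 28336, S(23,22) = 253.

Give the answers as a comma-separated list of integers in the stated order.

290622864675, 9759104355, 238929405

i=24: T(24,18)=49916988803+18·2364885369=92484925445 | T(24,19)=2364885369+19·79781779=3880739170 | T(24,20)=79781779+20·1859550=116972779 | T(24,21)=1859550+21·28336=2454606 | T(24,22)=28336+22·253=33902
i=25: T(25,19)=92484925445+19·3880739170=166218969675 | T(25,20)=3880739170+20·116972779=6220194750 | T(25,21)=116972779+21·2454606=168519505 | T(25,22)=2454606+22·33902=3200450
i=26: T(26,20)=166218969675+20·6220194750=290622864675 | T(26,21)=6220194750+21·168519505=9759104355 | T(26,22)=168519505+22·3200450=238929405
Read S(26,20) = 290622864675, S(26,21) = 9759104355, S(26,22) = 238929405.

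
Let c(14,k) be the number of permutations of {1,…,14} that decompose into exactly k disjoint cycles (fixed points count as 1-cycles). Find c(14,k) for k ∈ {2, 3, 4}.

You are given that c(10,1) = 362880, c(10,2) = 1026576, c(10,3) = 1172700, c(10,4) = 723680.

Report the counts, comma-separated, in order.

19802759040, 26596717056, 20313753096

i=11: T(11,1)=0+10·362880=3628800 | T(11,2)=362880+10·1026576=10628640 | T(11,3)=1026576+10·1172700=12753576 | T(11,4)=1172700+10·723680=8409500
i=12: T(12,1)=0+11·3628800=39916800 | T(12,2)=3628800+11·10628640=120543840 | T(12,3)=10628640+11·12753576=150917976 | T(12,4)=12753576+11·8409500=105258076
i=13: T(13,1)=0+12·39916800=479001600 | T(13,2)=39916800+12·120543840=1486442880 | T(13,3)=120543840+12·150917976=1931559552 | T(13,4)=150917976+12·105258076=1414014888
i=14: T(14,2)=479001600+13·1486442880=19802759040 | T(14,3)=1486442880+13·1931559552=26596717056 | T(14,4)=1931559552+13·1414014888=20313753096
Read c(14,2) = 19802759040, c(14,3) = 26596717056, c(14,4) = 20313753096.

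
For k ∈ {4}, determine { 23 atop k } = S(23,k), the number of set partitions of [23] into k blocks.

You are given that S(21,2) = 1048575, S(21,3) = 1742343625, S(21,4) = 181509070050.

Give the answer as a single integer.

row 22: T[22][3]=3·1742343625+1048575=5228079450  T[22][4]=4·181509070050+1742343625=727778623825
row 23: T[23][4]=4·727778623825+5228079450=2916342574750
Read S(23,4) = 2916342574750.

2916342574750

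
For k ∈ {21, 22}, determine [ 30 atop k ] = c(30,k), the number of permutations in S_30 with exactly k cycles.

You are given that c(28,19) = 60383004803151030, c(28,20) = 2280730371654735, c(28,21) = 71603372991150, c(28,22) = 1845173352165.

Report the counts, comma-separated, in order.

248526574856284725, 7860403394108265

i=29: T(29,20)=60383004803151030+28·2280730371654735=124243455209483610 | T(29,21)=2280730371654735+28·71603372991150=4285624815406935 | T(29,22)=71603372991150+28·1845173352165=123268226851770
i=30: T(30,21)=124243455209483610+29·4285624815406935=248526574856284725 | T(30,22)=4285624815406935+29·123268226851770=7860403394108265
Read c(30,21) = 248526574856284725, c(30,22) = 7860403394108265.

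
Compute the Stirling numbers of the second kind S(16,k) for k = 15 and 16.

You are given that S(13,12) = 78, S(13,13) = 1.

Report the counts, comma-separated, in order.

120, 1

@14  (14,13):1·13+78→91, (14,14):0·14+1→1
@15  (15,14):1·14+91→105, (15,15):0·15+1→1
@16  (16,15):1·15+105→120, (16,16):0·16+1→1
Read S(16,15) = 120, S(16,16) = 1.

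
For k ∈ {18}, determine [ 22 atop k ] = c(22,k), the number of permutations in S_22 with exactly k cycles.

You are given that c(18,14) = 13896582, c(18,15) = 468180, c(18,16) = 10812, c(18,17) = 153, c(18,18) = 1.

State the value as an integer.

79721796

r19: T_19,15=18×468180+13896582=22323822; T_19,16=18×10812+468180=662796; T_19,17=18×153+10812=13566; T_19,18=18×1+153=171
r20: T_20,16=19×662796+22323822=34916946; T_20,17=19×13566+662796=920550; T_20,18=19×171+13566=16815
r21: T_21,17=20×920550+34916946=53327946; T_21,18=20×16815+920550=1256850
r22: T_22,18=21×1256850+53327946=79721796
Read c(22,18) = 79721796.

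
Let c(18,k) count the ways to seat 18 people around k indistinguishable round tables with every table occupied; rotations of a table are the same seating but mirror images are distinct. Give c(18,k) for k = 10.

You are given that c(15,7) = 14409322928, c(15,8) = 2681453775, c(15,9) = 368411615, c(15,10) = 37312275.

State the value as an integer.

577924894833

i=16: T(16,8)=14409322928+15·2681453775=54631129553 | T(16,9)=2681453775+15·368411615=8207628000 | T(16,10)=368411615+15·37312275=928095740
i=17: T(17,9)=54631129553+16·8207628000=185953177553 | T(17,10)=8207628000+16·928095740=23057159840
i=18: T(18,10)=185953177553+17·23057159840=577924894833
Read c(18,10) = 577924894833.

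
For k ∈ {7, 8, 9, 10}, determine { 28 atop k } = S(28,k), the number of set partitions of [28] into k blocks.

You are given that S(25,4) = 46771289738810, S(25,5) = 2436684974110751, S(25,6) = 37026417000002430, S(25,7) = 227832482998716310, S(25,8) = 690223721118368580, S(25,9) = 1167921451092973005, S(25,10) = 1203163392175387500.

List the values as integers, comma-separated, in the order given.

i=26: T(26,5)=46771289738810+5·2436684974110751=12230196160292565 | T(26,6)=2436684974110751+6·37026417000002430=224595186974125331 | T(26,7)=37026417000002430+7·227832482998716310=1631853797991016600 | T(26,8)=227832482998716310+8·690223721118368580=5749622251945664950 | T(26,9)=690223721118368580+9·1167921451092973005=11201516780955125625 | T(26,10)=1167921451092973005+10·1203163392175387500=13199555372846848005
i=27: T(27,6)=12230196160292565+6·224595186974125331=1359801318005044551 | T(27,7)=224595186974125331+7·1631853797991016600=11647571772911241531 | T(27,8)=1631853797991016600+8·5749622251945664950=47628831813556336200 | T(27,9)=5749622251945664950+9·11201516780955125625=106563273280541795575 | T(27,10)=11201516780955125625+10·13199555372846848005=143197070509423605675
i=28: T(28,7)=1359801318005044551+7·11647571772911241531=82892803728383735268 | T(28,8)=11647571772911241531+8·47628831813556336200=392678226281361931131 | T(28,9)=47628831813556336200+9·106563273280541795575=1006698291338432496375 | T(28,10)=106563273280541795575+10·143197070509423605675=1538533978374777852325
Read S(28,7) = 82892803728383735268, S(28,8) = 392678226281361931131, S(28,9) = 1006698291338432496375, S(28,10) = 1538533978374777852325.

82892803728383735268, 392678226281361931131, 1006698291338432496375, 1538533978374777852325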